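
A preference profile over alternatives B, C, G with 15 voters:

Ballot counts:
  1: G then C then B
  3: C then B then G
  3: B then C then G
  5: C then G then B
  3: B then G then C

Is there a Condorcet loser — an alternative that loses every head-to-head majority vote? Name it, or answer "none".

Head-to-head results (15 voters):
B–C: C 9–6.
B vs G: B preferred on 3+3+3 = 9 ballots; B wins 9–6.
C vs G: C preferred on 3+3+5 = 11 ballots; C wins 11–4.
Only G has no wins; G is the Condorcet loser.

G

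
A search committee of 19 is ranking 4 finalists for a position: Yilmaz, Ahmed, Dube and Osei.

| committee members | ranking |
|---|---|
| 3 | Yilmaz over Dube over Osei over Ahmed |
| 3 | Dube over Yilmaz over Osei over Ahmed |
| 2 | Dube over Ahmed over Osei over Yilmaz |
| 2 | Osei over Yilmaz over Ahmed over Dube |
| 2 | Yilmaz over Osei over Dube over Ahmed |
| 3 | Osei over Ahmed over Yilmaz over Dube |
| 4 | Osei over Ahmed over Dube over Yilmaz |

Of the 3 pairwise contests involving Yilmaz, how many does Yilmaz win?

2

Yilmaz against each rival (19 committee members):
Yilmaz–Ahmed: Yilmaz 10–9.
Yilmaz vs Dube: 10 to 9, Yilmaz.
Yilmaz vs Osei: Osei wins 11–8.
Yilmaz beats Ahmed, Dube; loses to Osei — 2 pairwise wins.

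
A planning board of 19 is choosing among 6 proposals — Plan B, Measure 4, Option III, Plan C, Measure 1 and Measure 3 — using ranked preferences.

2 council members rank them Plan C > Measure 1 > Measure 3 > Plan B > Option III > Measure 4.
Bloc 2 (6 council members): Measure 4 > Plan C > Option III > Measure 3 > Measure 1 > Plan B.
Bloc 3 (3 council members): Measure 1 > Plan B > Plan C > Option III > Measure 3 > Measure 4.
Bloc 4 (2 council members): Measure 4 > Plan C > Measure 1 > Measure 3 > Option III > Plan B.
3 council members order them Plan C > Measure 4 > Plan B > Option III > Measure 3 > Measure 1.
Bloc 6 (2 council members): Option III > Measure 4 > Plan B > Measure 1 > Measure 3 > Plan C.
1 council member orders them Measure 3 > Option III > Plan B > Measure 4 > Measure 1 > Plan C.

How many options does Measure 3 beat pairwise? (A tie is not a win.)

Measure 3 against each rival (19 council members):
Measure 3 vs Plan B: Measure 3 wins 11–8.
Measure 3–Measure 4: Measure 4 13–6.
Measure 3 vs Option III: 2+2+1 = 5 for Measure 3, 14 for Option III — Option III by 14–5.
Measure 3 vs Plan C: Measure 3 is ranked higher on 2+1 = 3 ballots, Plan C on 16. Plan C wins 16–3.
Measure 3 vs Measure 1: 6+3+1 = 10 for Measure 3, 9 for Measure 1 — Measure 3 by 10–9.
Measure 3 beats Plan B, Measure 1; loses to Measure 4, Option III, Plan C — 2 pairwise wins.

2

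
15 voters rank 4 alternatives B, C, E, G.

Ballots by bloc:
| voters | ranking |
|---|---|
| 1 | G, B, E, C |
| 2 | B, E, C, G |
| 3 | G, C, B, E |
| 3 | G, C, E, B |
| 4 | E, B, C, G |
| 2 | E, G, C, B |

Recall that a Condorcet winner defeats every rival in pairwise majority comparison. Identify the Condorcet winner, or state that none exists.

Check each pair by majority over 15 ballots:
B vs C: B preferred on 1+2+4 = 7 ballots; C wins 8–7.
B vs E: E wins 9–6.
B vs G: 6 to 9, G.
C vs E: E wins 9–6.
C vs G: G wins 9–6.
E vs G: E wins 8–7.
E defeats every rival head-to-head and is the Condorcet winner.

E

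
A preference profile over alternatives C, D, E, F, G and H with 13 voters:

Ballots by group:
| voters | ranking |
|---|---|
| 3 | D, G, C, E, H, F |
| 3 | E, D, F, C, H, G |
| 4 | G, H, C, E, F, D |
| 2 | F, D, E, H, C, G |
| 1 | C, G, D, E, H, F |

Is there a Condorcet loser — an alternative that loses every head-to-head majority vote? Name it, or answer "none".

F

Head-to-head results (13 voters):
C vs D: C preferred on 4+1 = 5 ballots; D wins 8–5.
C vs E: C wins 8–5.
C vs F: 8 to 5, C.
C vs G: C preferred on 3+2+1 = 6 ballots; G wins 7–6.
C vs H: C is ranked higher on 3+3+1 = 7 ballots, H on 6. C wins 7–6.
D vs E: E, 7–6.
D vs F: 7 to 6, D.
D vs G: D wins 8–5.
D vs H: 3+3+2+1 = 9 for D, 4 for H — D by 9–4.
E–F: E 11–2.
E vs G: E is ranked higher on 3+2 = 5 ballots, G on 8. G wins 8–5.
E vs H: 3+3+2+1 = 9 for E, 4 for H — E by 9–4.
F vs G: F is ranked higher on 3+2 = 5 ballots, G on 8. G wins 8–5.
F vs H: H, 8–5.
G vs H: G is ranked higher on 3+4+1 = 8 ballots, H on 5. G wins 8–5.
F is beaten in every head-to-head and is the Condorcet loser.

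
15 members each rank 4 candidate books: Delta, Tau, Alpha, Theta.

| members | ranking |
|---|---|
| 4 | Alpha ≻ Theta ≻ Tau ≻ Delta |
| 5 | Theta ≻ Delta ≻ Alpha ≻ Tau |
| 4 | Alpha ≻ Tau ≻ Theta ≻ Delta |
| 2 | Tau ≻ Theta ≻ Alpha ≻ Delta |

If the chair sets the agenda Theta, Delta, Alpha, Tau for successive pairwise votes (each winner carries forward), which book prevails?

Alpha

Round 1: Theta vs Delta — 15–0, Theta advances.
Round 2: Theta vs Alpha — 7–8, Alpha advances.
Round 3: Alpha vs Tau — 13–2, Alpha advances.
The agenda winner is Alpha.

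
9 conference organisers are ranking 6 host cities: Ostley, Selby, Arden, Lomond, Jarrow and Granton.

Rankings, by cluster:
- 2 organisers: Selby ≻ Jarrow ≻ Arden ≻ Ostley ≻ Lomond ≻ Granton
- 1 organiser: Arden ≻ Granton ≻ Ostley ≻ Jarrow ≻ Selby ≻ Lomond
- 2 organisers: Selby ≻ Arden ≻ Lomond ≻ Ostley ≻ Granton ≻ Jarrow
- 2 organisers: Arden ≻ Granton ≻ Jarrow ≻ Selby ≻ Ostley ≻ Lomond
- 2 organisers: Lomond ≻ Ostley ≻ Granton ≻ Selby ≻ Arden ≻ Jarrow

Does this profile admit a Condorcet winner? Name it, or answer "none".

none

Check each pair by majority over 9 ballots:
Ostley vs Selby: Ostley is ranked higher on 1+2 = 3 ballots, Selby on 6. Selby wins 6–3.
Ostley vs Arden: Ostley is ranked higher on 2 ballots, Arden on 7. Arden wins 7–2.
Ostley vs Lomond: 2+1+2 = 5 for Ostley, 4 for Lomond — Ostley by 5–4.
Ostley vs Jarrow: Ostley is ranked higher on 1+2+2 = 5 ballots, Jarrow on 4. Ostley wins 5–4.
Ostley vs Granton: 2+2+2 = 6 for Ostley, 3 for Granton — Ostley by 6–3.
Selby vs Arden: Selby is ranked higher on 2+2+2 = 6 ballots, Arden on 3. Selby wins 6–3.
Selby vs Lomond: 2+1+2+2 = 7 for Selby, 2 for Lomond — Selby by 7–2.
Selby vs Jarrow: 6 to 3, Selby.
Selby vs Granton: 4 to 5, Granton.
Arden vs Lomond: Arden is ranked higher on 2+1+2+2 = 7 ballots, Lomond on 2. Arden wins 7–2.
Arden vs Jarrow: Arden preferred on 1+2+2+2 = 7 ballots; Arden wins 7–2.
Arden vs Granton: 2+1+2+2 = 7 for Arden, 2 for Granton — Arden by 7–2.
Lomond vs Jarrow: 2+2 = 4 for Lomond, 5 for Jarrow — Jarrow by 5–4.
Lomond vs Granton: 6 to 3, Lomond.
Jarrow vs Granton: Jarrow is ranked higher on 2 ballots, Granton on 7. Granton wins 7–2.
No city is unbeaten: Ostley loses to Selby; Selby loses to Granton; Arden loses to Selby; Lomond loses to Ostley; Jarrow loses to Ostley; Granton loses to Ostley. In particular Ostley beats Granton beats Selby beats Ostley is a majority cycle — no Condorcet winner exists.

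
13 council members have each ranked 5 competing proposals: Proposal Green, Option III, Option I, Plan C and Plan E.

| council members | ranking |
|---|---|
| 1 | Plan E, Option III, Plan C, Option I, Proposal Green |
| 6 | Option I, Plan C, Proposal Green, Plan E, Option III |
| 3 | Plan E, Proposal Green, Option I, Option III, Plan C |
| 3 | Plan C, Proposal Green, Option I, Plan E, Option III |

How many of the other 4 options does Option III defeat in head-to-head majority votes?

Option III against each rival (13 council members):
Option III vs Proposal Green: 1 to 12, Proposal Green.
Option III vs Option I: 1 to 12, Option I.
Option III vs Plan C: Option III preferred on 1+3 = 4 ballots; Plan C wins 9–4.
Option III vs Plan E: 0 to 13, Plan E.
Option III beats no one; loses to Proposal Green, Option I, Plan C, Plan E — 0 pairwise wins.

0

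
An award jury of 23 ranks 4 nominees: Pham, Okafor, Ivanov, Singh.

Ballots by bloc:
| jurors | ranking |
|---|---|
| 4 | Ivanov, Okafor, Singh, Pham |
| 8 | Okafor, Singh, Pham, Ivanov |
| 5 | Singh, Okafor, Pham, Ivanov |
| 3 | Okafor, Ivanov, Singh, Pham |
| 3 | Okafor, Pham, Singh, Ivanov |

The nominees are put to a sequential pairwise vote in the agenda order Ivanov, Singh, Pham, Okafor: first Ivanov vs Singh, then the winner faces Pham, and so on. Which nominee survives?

Okafor

Round 1: Ivanov vs Singh — 7–16, Singh advances.
Round 2: Singh vs Pham — 20–3, Singh advances.
Round 3: Singh vs Okafor — 5–18, Okafor advances.
Okafor survives the agenda.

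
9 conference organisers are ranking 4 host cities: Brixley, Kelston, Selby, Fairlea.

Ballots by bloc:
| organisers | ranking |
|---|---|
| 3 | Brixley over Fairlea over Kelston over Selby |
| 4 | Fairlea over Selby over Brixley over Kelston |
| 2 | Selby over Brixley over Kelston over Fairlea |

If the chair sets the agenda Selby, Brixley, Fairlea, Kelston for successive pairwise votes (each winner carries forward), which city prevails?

Fairlea

Round 1: Selby vs Brixley — 6–3, Selby advances.
Round 2: Selby vs Fairlea — 2–7, Fairlea advances.
Round 3: Fairlea vs Kelston — 7–2, Fairlea advances.
The agenda winner is Fairlea.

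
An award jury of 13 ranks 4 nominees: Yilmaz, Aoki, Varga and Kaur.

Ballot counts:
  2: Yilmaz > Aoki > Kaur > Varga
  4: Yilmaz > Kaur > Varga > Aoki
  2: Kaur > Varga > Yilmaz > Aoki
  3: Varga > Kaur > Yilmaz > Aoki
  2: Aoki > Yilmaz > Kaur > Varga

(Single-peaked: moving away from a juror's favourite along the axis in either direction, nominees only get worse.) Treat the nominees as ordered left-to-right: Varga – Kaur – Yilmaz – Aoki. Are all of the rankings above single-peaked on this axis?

yes

Axis positions: Varga=1, Kaur=2, Yilmaz=3, Aoki=4.
Type 1 (peak Yilmaz at position 3): ranking walks positions 3-4-2-1, expanding outward from the peak — single-peaked.
Type 2 (peak Yilmaz at position 3): ranking walks positions 3-2-1-4, expanding outward from the peak — single-peaked.
Type 3 (peak Kaur at position 2): ranking walks positions 2-1-3-4, expanding outward from the peak — single-peaked.
Type 4 (peak Varga at position 1): ranking walks positions 1-2-3-4, expanding outward from the peak — single-peaked.
Type 5 (peak Aoki at position 4): ranking walks positions 4-3-2-1, expanding outward from the peak — single-peaked.
Every ranking is single-peaked on this axis.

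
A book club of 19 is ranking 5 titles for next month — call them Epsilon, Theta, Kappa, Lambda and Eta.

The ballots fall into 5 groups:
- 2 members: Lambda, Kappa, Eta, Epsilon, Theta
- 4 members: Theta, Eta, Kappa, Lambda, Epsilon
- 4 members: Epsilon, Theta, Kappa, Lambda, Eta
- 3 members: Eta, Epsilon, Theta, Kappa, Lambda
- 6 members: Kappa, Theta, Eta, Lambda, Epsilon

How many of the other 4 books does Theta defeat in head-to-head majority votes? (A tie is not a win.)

4

Theta against each rival (19 members):
Theta vs Epsilon: Theta, 10–9.
Theta–Kappa: Theta 11–8.
Theta vs Lambda: Theta is ranked higher on 4+4+3+6 = 17 ballots, Lambda on 2. Theta wins 17–2.
Theta vs Eta: Theta preferred on 4+4+6 = 14 ballots; Theta wins 14–5.
Theta beats Epsilon, Kappa, Lambda, Eta — 4 pairwise wins.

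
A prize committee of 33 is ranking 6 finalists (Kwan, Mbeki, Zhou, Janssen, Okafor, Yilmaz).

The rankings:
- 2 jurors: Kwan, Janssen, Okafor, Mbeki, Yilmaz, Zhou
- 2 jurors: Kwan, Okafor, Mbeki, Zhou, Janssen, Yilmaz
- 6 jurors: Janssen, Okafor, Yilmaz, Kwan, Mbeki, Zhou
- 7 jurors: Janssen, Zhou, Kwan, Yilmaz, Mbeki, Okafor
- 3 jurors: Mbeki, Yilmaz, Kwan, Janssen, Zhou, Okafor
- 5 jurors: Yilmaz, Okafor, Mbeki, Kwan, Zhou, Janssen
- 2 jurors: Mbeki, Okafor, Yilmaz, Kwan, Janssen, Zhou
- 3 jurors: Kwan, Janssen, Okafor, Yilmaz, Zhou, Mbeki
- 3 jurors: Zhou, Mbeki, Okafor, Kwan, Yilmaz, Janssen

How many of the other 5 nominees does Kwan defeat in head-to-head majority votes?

5

Kwan against each rival (33 jurors):
Kwan vs Mbeki: Kwan wins 20–13.
Kwan vs Zhou: Kwan preferred on 23 ballots; Kwan wins 23–10.
Kwan vs Janssen: Kwan wins 20–13.
Kwan vs Okafor: Kwan wins 17–16.
Kwan–Yilmaz: Kwan 17–16.
Kwan beats Mbeki, Zhou, Janssen, Okafor, Yilmaz — 5 pairwise wins.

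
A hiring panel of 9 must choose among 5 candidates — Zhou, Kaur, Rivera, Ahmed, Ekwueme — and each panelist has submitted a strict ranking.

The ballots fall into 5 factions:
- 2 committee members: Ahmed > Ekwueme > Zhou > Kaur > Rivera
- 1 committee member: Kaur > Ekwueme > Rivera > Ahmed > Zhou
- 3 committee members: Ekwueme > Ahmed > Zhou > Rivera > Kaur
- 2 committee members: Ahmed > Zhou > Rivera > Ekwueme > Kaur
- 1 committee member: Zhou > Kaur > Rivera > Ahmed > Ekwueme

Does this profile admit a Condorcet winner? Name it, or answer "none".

Pairwise majorities:
Zhou vs Kaur: Zhou wins 8–1.
Zhou–Rivera: Zhou 8–1.
Zhou vs Ahmed: Ahmed wins 8–1.
Zhou vs Ekwueme: Ekwueme, 6–3.
Kaur vs Rivera: Rivera wins 5–4.
Kaur vs Ahmed: Ahmed wins 7–2.
Kaur vs Ekwueme: Ekwueme wins 7–2.
Rivera vs Ahmed: Ahmed, 7–2.
Rivera vs Ekwueme: Ekwueme wins 6–3.
Ahmed vs Ekwueme: Ahmed, 5–4.
Ahmed beats each of Zhou, Kaur, Rivera, Ekwueme — Ahmed is the Condorcet winner.

Ahmed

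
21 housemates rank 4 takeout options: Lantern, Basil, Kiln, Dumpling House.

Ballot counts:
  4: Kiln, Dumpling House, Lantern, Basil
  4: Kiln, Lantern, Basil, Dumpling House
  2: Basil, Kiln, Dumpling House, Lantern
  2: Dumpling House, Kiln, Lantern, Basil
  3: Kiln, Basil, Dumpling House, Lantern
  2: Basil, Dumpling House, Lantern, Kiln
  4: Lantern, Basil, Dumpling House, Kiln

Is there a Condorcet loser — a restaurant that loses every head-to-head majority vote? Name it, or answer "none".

none

Head-to-head results (21 friends):
Lantern vs Basil: Lantern is ranked higher on 4+4+2+4 = 14 ballots, Basil on 7. Lantern wins 14–7.
Lantern vs Kiln: Lantern preferred on 2+4 = 6 ballots; Kiln wins 15–6.
Lantern–Dumpling House: Dumpling House 13–8.
Basil vs Kiln: Kiln wins 13–8.
Basil–Dumpling House: Basil 15–6.
Kiln vs Dumpling House: Kiln wins 13–8.
Every restaurant wins at least one matchup (Lantern beats Basil; Basil beats Dumpling House; Kiln beats Lantern; Dumpling House beats Lantern), so there is no Condorcet loser.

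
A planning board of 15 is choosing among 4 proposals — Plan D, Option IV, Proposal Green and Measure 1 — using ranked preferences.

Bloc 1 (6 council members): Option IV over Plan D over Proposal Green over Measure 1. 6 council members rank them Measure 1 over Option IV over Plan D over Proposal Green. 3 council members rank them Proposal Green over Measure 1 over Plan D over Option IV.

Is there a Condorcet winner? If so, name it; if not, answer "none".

none

Check each pair by majority over 15 ballots:
Plan D vs Option IV: Plan D is ranked higher on 3 ballots, Option IV on 12. Option IV wins 12–3.
Plan D vs Proposal Green: Plan D is ranked higher on 6+6 = 12 ballots, Proposal Green on 3. Plan D wins 12–3.
Plan D vs Measure 1: Plan D is ranked higher on 6 ballots, Measure 1 on 9. Measure 1 wins 9–6.
Option IV vs Proposal Green: 6+6 = 12 for Option IV, 3 for Proposal Green — Option IV by 12–3.
Option IV vs Measure 1: Option IV preferred on 6 ballots; Measure 1 wins 9–6.
Proposal Green vs Measure 1: 6+3 = 9 for Proposal Green, 6 for Measure 1 — Proposal Green by 9–6.
Every option loses at least once (Plan D loses to Option IV; Option IV loses to Measure 1; Proposal Green loses to Plan D; Measure 1 loses to Proposal Green). The majority relation contains the cycle Plan D beats Proposal Green beats Measure 1 beats Plan D, so there is no Condorcet winner.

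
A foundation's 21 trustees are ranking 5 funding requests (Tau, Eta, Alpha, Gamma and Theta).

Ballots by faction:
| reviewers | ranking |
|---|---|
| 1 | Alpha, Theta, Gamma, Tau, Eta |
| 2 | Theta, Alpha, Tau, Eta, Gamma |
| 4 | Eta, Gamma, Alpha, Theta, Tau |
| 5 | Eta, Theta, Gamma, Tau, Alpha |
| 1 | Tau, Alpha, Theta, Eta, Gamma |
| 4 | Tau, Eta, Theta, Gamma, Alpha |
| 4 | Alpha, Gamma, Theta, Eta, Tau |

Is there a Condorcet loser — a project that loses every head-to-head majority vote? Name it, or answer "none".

Tau

Pairwise majorities:
Tau–Eta: Eta 13–8.
Tau–Alpha: Alpha 11–10.
Tau vs Gamma: Tau is ranked higher on 2+1+4 = 7 ballots, Gamma on 14. Gamma wins 14–7.
Tau vs Theta: Tau is ranked higher on 1+4 = 5 ballots, Theta on 16. Theta wins 16–5.
Eta vs Alpha: Eta wins 13–8.
Eta vs Gamma: Eta, 16–5.
Eta–Theta: Eta 13–8.
Alpha vs Gamma: 8 to 13, Gamma.
Alpha vs Theta: Theta wins 11–10.
Gamma–Theta: Theta 13–8.
Tau loses to every other project — it is the Condorcet loser.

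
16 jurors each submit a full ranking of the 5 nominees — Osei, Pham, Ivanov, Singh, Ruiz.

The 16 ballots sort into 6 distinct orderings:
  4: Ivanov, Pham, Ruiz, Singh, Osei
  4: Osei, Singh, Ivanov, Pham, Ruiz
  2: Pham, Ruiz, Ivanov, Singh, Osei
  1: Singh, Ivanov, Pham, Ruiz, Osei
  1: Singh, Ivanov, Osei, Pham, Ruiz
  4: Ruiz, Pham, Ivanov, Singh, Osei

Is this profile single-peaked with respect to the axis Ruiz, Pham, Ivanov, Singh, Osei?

yes

Axis positions: Ruiz=1, Pham=2, Ivanov=3, Singh=4, Osei=5.
Ballot type 1 (peak Ivanov at position 3): ranking walks positions 3-2-1-4-5, expanding outward from the peak — single-peaked.
Ballot type 2 (peak Osei at position 5): ranking walks positions 5-4-3-2-1, expanding outward from the peak — single-peaked.
Ballot type 3 (peak Pham at position 2): ranking walks positions 2-1-3-4-5, expanding outward from the peak — single-peaked.
Ballot type 4 (peak Singh at position 4): ranking walks positions 4-3-2-1-5, expanding outward from the peak — single-peaked.
Ballot type 5 (peak Singh at position 4): ranking walks positions 4-3-5-2-1, expanding outward from the peak — single-peaked.
Ballot type 6 (peak Ruiz at position 1): ranking walks positions 1-2-3-4-5, expanding outward from the peak — single-peaked.
Every ranking is single-peaked on this axis.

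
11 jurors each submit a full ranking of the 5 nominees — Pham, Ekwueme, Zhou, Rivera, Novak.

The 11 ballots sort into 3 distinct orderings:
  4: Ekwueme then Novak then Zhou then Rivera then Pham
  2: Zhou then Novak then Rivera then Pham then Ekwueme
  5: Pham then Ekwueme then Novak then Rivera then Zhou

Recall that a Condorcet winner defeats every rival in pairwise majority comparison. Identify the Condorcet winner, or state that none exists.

none

Pairwise majorities:
Pham vs Ekwueme: 7 to 4, Pham.
Pham vs Zhou: Pham is ranked higher on 5 ballots, Zhou on 6. Zhou wins 6–5.
Pham vs Rivera: 5 to 6, Rivera.
Pham vs Novak: 5 for Pham, 6 for Novak — Novak by 6–5.
Ekwueme vs Zhou: Ekwueme preferred on 4+5 = 9 ballots; Ekwueme wins 9–2.
Ekwueme vs Rivera: Ekwueme preferred on 4+5 = 9 ballots; Ekwueme wins 9–2.
Ekwueme vs Novak: 9 to 2, Ekwueme.
Zhou vs Rivera: 4+2 = 6 for Zhou, 5 for Rivera — Zhou by 6–5.
Zhou vs Novak: 2 for Zhou, 9 for Novak — Novak by 9–2.
Rivera vs Novak: Rivera preferred on 0 ballots; Novak wins 11–0.
No nominee is unbeaten: Pham loses to Zhou; Ekwueme loses to Pham; Zhou loses to Ekwueme; Rivera loses to Ekwueme; Novak loses to Ekwueme. In particular Pham → Ekwueme → Zhou → Pham is a majority cycle — no Condorcet winner exists.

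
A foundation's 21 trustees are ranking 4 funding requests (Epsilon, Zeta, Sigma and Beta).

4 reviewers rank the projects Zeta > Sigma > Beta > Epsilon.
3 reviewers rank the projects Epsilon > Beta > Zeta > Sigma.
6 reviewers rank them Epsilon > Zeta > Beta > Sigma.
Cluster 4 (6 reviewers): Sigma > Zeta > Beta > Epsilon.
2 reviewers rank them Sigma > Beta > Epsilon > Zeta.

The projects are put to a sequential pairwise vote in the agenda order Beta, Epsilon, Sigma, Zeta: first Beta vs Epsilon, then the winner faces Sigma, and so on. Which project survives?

Round 1: Beta vs Epsilon — 12–9, Beta advances.
Round 2: Beta vs Sigma — 9–12, Sigma advances.
Round 3: Sigma vs Zeta — 8–13, Zeta advances.
The agenda winner is Zeta.

Zeta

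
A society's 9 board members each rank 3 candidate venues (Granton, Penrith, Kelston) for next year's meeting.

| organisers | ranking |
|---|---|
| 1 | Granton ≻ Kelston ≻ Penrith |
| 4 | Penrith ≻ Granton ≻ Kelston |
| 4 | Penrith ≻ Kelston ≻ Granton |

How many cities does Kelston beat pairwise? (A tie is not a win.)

Kelston against each rival (9 organisers):
Kelston vs Granton: Granton wins 5–4.
Kelston vs Penrith: Penrith, 8–1.
Kelston beats no one; loses to Granton, Penrith — 0 pairwise wins.

0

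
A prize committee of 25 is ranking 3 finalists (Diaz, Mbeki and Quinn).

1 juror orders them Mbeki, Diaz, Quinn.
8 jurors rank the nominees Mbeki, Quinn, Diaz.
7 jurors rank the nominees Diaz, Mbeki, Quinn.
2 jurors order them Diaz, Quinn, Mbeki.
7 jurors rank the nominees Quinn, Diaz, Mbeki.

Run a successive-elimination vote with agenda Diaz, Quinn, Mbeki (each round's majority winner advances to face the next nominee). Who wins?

Round 1: Diaz vs Quinn — 10–15, Quinn advances.
Round 2: Quinn vs Mbeki — 9–16, Mbeki advances.
Mbeki survives the agenda.

Mbeki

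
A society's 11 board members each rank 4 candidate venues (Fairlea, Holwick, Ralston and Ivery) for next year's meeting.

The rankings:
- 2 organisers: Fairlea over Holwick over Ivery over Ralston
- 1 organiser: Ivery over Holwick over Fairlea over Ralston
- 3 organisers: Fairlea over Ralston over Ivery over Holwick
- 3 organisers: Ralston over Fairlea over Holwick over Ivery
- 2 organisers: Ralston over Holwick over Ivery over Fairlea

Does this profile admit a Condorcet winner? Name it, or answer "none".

Check each pair by majority over 11 ballots:
Fairlea vs Holwick: 2+3+3 = 8 for Fairlea, 3 for Holwick — Fairlea by 8–3.
Fairlea vs Ralston: 2+1+3 = 6 for Fairlea, 5 for Ralston — Fairlea by 6–5.
Fairlea vs Ivery: Fairlea preferred on 2+3+3 = 8 ballots; Fairlea wins 8–3.
Holwick vs Ralston: 3 to 8, Ralston.
Holwick vs Ivery: Holwick is ranked higher on 2+3+2 = 7 ballots, Ivery on 4. Holwick wins 7–4.
Ralston vs Ivery: 3+3+2 = 8 for Ralston, 3 for Ivery — Ralston by 8–3.
Fairlea defeats every rival head-to-head and is the Condorcet winner.

Fairlea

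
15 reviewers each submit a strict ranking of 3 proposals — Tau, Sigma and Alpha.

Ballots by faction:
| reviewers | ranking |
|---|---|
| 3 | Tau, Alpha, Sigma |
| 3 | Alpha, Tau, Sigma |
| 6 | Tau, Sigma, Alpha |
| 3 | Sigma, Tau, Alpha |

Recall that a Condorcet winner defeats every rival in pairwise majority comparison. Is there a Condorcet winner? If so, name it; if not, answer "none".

Tau

Pairwise majorities:
Tau–Sigma: Tau 12–3.
Tau vs Alpha: Tau, 12–3.
Sigma–Alpha: Sigma 9–6.
Tau wins every pairwise contest, so Tau is the Condorcet winner.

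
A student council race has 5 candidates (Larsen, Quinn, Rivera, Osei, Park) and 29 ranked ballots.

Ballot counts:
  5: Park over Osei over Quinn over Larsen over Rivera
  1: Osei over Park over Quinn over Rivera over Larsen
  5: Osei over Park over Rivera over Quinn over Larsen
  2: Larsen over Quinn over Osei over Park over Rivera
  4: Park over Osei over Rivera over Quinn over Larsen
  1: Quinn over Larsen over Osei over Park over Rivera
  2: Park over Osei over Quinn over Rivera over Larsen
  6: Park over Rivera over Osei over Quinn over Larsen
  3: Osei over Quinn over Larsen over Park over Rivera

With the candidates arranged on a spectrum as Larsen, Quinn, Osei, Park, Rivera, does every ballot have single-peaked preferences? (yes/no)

yes

Axis positions: Larsen=1, Quinn=2, Osei=3, Park=4, Rivera=5.
Type 1 (peak Park at position 4): ranking walks positions 4-3-2-1-5, expanding outward from the peak — single-peaked.
Type 2 (peak Osei at position 3): ranking walks positions 3-4-2-5-1, expanding outward from the peak — single-peaked.
Type 3 (peak Osei at position 3): ranking walks positions 3-4-5-2-1, expanding outward from the peak — single-peaked.
Type 4 (peak Larsen at position 1): ranking walks positions 1-2-3-4-5, expanding outward from the peak — single-peaked.
Type 5 (peak Park at position 4): ranking walks positions 4-3-5-2-1, expanding outward from the peak — single-peaked.
Type 6 (peak Quinn at position 2): ranking walks positions 2-1-3-4-5, expanding outward from the peak — single-peaked.
Type 7 (peak Park at position 4): ranking walks positions 4-3-2-5-1, expanding outward from the peak — single-peaked.
Type 8 (peak Park at position 4): ranking walks positions 4-5-3-2-1, expanding outward from the peak — single-peaked.
Type 9 (peak Osei at position 3): ranking walks positions 3-2-1-4-5, expanding outward from the peak — single-peaked.
Every ranking is single-peaked on this axis.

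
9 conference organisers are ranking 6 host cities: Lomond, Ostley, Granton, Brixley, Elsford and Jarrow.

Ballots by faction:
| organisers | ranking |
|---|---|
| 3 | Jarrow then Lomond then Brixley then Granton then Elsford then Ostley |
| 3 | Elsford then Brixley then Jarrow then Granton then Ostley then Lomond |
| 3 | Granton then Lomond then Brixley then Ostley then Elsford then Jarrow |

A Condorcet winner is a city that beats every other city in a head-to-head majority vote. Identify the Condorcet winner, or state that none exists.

Head-to-head results (9 organisers):
Lomond vs Ostley: Lomond preferred on 3+3 = 6 ballots; Lomond wins 6–3.
Lomond vs Granton: Lomond is ranked higher on 3 ballots, Granton on 6. Granton wins 6–3.
Lomond vs Brixley: 6 to 3, Lomond.
Lomond vs Elsford: Lomond is ranked higher on 3+3 = 6 ballots, Elsford on 3. Lomond wins 6–3.
Lomond vs Jarrow: 3 for Lomond, 6 for Jarrow — Jarrow by 6–3.
Ostley vs Granton: Ostley is ranked higher on 0 ballots, Granton on 9. Granton wins 9–0.
Ostley vs Brixley: Ostley preferred on 0 ballots; Brixley wins 9–0.
Ostley vs Elsford: 3 to 6, Elsford.
Ostley vs Jarrow: Ostley is ranked higher on 3 ballots, Jarrow on 6. Jarrow wins 6–3.
Granton vs Brixley: Granton preferred on 3 ballots; Brixley wins 6–3.
Granton vs Elsford: Granton preferred on 3+3 = 6 ballots; Granton wins 6–3.
Granton vs Jarrow: 3 to 6, Jarrow.
Brixley vs Elsford: 3+3 = 6 for Brixley, 3 for Elsford — Brixley by 6–3.
Brixley vs Jarrow: Brixley is ranked higher on 3+3 = 6 ballots, Jarrow on 3. Brixley wins 6–3.
Elsford vs Jarrow: 6 to 3, Elsford.
Every city loses at least once (Lomond loses to Granton; Ostley loses to Lomond; Granton loses to Brixley; Brixley loses to Lomond; Elsford loses to Lomond; Jarrow loses to Brixley). The majority relation contains the cycle Lomond beats Brixley beats Granton beats Lomond, so there is no Condorcet winner.

none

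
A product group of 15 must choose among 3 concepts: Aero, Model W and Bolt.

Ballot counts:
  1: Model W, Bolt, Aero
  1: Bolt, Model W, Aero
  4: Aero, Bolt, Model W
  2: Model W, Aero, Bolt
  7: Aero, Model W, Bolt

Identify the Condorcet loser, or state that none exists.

Bolt

Head-to-head results (15 engineers):
Aero vs Model W: Aero wins 11–4.
Aero vs Bolt: Aero, 13–2.
Model W vs Bolt: Model W wins 10–5.
Bolt is beaten in every head-to-head and is the Condorcet loser.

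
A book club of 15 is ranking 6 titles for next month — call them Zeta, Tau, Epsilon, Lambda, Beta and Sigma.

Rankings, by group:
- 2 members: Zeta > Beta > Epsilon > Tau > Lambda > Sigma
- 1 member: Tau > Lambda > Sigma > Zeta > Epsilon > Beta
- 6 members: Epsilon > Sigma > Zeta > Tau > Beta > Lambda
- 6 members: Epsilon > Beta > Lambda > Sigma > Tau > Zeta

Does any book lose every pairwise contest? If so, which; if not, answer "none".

none

Pairwise majorities:
Zeta vs Tau: 2+6 = 8 for Zeta, 7 for Tau — Zeta by 8–7.
Zeta vs Epsilon: Zeta preferred on 2+1 = 3 ballots; Epsilon wins 12–3.
Zeta–Lambda: Zeta 8–7.
Zeta vs Beta: Zeta preferred on 2+1+6 = 9 ballots; Zeta wins 9–6.
Zeta vs Sigma: Sigma wins 13–2.
Tau vs Epsilon: 1 for Tau, 14 for Epsilon — Epsilon by 14–1.
Tau vs Lambda: Tau, 9–6.
Tau vs Beta: 7 to 8, Beta.
Tau vs Sigma: Sigma wins 12–3.
Epsilon vs Lambda: Epsilon preferred on 2+6+6 = 14 ballots; Epsilon wins 14–1.
Epsilon vs Beta: Epsilon wins 13–2.
Epsilon vs Sigma: Epsilon wins 14–1.
Lambda vs Beta: Beta, 14–1.
Lambda vs Sigma: Lambda wins 9–6.
Beta vs Sigma: 2+6 = 8 for Beta, 7 for Sigma — Beta by 8–7.
Every book wins at least one matchup (Zeta beats Tau; Tau beats Lambda; Epsilon beats Zeta; Lambda beats Sigma; Beta beats Tau; Sigma beats Zeta), so there is no Condorcet loser.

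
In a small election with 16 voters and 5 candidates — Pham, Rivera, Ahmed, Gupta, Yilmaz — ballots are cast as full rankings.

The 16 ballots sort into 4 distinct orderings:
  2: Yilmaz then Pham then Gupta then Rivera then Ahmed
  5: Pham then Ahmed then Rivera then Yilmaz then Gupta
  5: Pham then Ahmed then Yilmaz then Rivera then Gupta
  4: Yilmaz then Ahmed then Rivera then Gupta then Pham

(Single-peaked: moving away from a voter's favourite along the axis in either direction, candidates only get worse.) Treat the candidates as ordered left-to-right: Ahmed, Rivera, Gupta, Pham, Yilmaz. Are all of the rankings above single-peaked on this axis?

Axis positions: Ahmed=1, Rivera=2, Gupta=3, Pham=4, Yilmaz=5.
Bloc 1 (peak Yilmaz at position 5): ranking walks positions 5-4-3-2-1, expanding outward from the peak — single-peaked.
Bloc 2: ranking walks positions 4-1-2-5-3; Ahmed is ranked above Gupta even though Gupta lies between Ahmed and the peak Pham on the axis — preferences dip and rise again. Not single-peaked.
Bloc 3: ranking walks positions 4-1-5-2-3; Ahmed is ranked above Gupta even though Gupta lies between Ahmed and the peak Pham on the axis — preferences dip and rise again. Not single-peaked.
Bloc 4: ranking walks positions 5-1-2-3-4; Ahmed is ranked above Pham even though Pham lies between Ahmed and the peak Yilmaz on the axis — preferences dip and rise again. Not single-peaked.
Bloc 2 violates single-peakedness, so the profile is not single-peaked on this axis.

no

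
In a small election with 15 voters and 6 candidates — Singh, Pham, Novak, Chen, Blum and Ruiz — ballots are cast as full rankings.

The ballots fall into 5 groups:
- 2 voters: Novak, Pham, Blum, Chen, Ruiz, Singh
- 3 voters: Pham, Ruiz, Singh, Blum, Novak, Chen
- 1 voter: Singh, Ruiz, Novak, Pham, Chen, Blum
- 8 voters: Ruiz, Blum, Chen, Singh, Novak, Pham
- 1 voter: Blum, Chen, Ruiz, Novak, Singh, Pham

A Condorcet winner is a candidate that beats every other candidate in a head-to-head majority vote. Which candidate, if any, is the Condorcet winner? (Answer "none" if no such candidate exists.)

Pairwise majorities:
Singh vs Pham: Singh, 10–5.
Singh vs Novak: Singh preferred on 3+1+8 = 12 ballots; Singh wins 12–3.
Singh–Chen: Chen 11–4.
Singh–Blum: Blum 11–4.
Singh vs Ruiz: 1 to 14, Ruiz.
Pham vs Novak: Pham preferred on 3 ballots; Novak wins 12–3.
Pham vs Chen: 6 to 9, Chen.
Pham vs Blum: Blum wins 9–6.
Pham vs Ruiz: Pham is ranked higher on 2+3 = 5 ballots, Ruiz on 10. Ruiz wins 10–5.
Novak vs Chen: Chen, 9–6.
Novak vs Blum: Novak preferred on 2+1 = 3 ballots; Blum wins 12–3.
Novak vs Ruiz: 2 for Novak, 13 for Ruiz — Ruiz by 13–2.
Chen vs Blum: Chen preferred on 1 ballot; Blum wins 14–1.
Chen vs Ruiz: Chen preferred on 2+1 = 3 ballots; Ruiz wins 12–3.
Blum vs Ruiz: Ruiz wins 12–3.
Ruiz defeats every rival head-to-head and is the Condorcet winner.

Ruiz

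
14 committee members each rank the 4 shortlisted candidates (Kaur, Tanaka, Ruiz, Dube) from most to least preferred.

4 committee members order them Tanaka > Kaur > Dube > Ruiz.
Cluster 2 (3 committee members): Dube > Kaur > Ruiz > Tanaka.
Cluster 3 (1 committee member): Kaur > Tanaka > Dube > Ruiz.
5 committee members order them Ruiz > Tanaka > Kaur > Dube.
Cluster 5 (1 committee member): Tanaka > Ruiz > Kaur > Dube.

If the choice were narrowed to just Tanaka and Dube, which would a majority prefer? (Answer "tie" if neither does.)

Ballots ranking Tanaka above Dube: 4 + 1 + 5 + 1 = 11.
Ballots ranking Dube above Tanaka: 14 − 11 = 3.
Tanaka wins the head-to-head 11–3.

Tanaka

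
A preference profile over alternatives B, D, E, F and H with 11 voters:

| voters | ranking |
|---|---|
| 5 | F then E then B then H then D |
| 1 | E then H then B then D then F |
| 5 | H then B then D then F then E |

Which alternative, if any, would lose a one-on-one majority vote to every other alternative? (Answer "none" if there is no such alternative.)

Pairwise majorities:
B vs D: 5+1+5 = 11 for B, 0 for D — B by 11–0.
B vs E: E wins 6–5.
B vs F: 6 to 5, B.
B vs H: B is ranked higher on 5 ballots, H on 6. H wins 6–5.
D–E: E 6–5.
D vs F: 1+5 = 6 for D, 5 for F — D by 6–5.
D vs H: H, 11–0.
E vs F: 1 for E, 10 for F — F by 10–1.
E vs H: E is ranked higher on 5+1 = 6 ballots, H on 5. E wins 6–5.
F vs H: F preferred on 5 ballots; H wins 6–5.
Every alternative wins at least one matchup (B beats D; D beats F; E beats B; F beats E; H beats B), so there is no Condorcet loser.

none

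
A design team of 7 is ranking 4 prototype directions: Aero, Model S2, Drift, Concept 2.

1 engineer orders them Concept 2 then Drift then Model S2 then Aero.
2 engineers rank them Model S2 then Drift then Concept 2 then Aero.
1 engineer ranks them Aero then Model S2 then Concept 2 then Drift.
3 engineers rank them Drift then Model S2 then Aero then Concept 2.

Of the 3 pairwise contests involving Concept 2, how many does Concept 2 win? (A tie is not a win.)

Concept 2 against each rival (7 engineers):
Concept 2 vs Aero: 3 to 4, Aero.
Concept 2 vs Model S2: Model S2, 6–1.
Concept 2 vs Drift: 2 to 5, Drift.
Concept 2 beats no one; loses to Aero, Model S2, Drift — 0 pairwise wins.

0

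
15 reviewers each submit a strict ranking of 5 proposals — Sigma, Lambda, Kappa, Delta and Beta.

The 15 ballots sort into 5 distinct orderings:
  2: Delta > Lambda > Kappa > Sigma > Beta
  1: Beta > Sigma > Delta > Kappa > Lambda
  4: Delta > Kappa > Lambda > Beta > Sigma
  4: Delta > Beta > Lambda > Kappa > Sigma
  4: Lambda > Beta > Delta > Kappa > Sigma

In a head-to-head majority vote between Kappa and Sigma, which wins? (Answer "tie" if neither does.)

Ballots ranking Kappa above Sigma: 2 + 4 + 4 + 4 = 14.
Ballots ranking Sigma above Kappa: 15 − 14 = 1.
Kappa wins the head-to-head 14–1.

Kappa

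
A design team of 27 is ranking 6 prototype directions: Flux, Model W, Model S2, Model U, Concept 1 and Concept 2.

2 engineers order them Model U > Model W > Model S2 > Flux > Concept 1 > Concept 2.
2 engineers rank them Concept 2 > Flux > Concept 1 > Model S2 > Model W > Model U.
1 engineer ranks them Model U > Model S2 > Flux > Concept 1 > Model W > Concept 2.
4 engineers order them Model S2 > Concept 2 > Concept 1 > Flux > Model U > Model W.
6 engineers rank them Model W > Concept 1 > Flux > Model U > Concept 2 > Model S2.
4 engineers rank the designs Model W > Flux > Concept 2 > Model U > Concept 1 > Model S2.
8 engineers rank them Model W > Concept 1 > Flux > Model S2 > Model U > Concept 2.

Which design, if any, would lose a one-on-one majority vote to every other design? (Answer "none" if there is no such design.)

Concept 2

Head-to-head results (27 engineers):
Flux vs Model W: Flux preferred on 2+1+4 = 7 ballots; Model W wins 20–7.
Flux vs Model S2: Flux preferred on 2+6+4+8 = 20 ballots; Flux wins 20–7.
Flux vs Model U: Flux is ranked higher on 2+4+6+4+8 = 24 ballots, Model U on 3. Flux wins 24–3.
Flux vs Concept 1: 9 to 18, Concept 1.
Flux vs Concept 2: 21 to 6, Flux.
Model W vs Model S2: Model W wins 20–7.
Model W vs Model U: 2+6+4+8 = 20 for Model W, 7 for Model U — Model W by 20–7.
Model W vs Concept 1: Model W is ranked higher on 2+6+4+8 = 20 ballots, Concept 1 on 7. Model W wins 20–7.
Model W vs Concept 2: 21 to 6, Model W.
Model S2 vs Model U: 2+4+8 = 14 for Model S2, 13 for Model U — Model S2 by 14–13.
Model S2–Concept 1: Concept 1 20–7.
Model S2 vs Concept 2: Model S2 preferred on 2+1+4+8 = 15 ballots; Model S2 wins 15–12.
Model U vs Concept 1: Concept 1 wins 20–7.
Model U vs Concept 2: Model U preferred on 2+1+6+8 = 17 ballots; Model U wins 17–10.
Concept 1–Concept 2: Concept 1 17–10.
Concept 2 is beaten in every head-to-head and is the Condorcet loser.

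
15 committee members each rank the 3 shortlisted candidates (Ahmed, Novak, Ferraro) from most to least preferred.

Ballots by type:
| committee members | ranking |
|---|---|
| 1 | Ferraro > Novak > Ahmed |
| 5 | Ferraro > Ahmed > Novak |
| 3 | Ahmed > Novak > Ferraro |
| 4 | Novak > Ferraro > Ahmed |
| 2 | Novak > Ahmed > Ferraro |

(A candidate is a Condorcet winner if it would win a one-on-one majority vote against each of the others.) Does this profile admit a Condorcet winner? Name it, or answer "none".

Head-to-head results (15 committee members):
Ahmed vs Novak: Ahmed is ranked higher on 5+3 = 8 ballots, Novak on 7. Ahmed wins 8–7.
Ahmed vs Ferraro: Ahmed preferred on 3+2 = 5 ballots; Ferraro wins 10–5.
Novak vs Ferraro: 9 to 6, Novak.
No candidate is unbeaten: Ahmed loses to Ferraro; Novak loses to Ahmed; Ferraro loses to Novak. In particular Ahmed beats Novak beats Ferraro beats Ahmed is a majority cycle — no Condorcet winner exists.

none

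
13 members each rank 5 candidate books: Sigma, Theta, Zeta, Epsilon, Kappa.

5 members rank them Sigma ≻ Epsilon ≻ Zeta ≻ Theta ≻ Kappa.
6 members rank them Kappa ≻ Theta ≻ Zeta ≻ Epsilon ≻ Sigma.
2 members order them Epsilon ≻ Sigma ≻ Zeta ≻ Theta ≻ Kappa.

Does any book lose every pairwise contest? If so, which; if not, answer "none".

Pairwise majorities:
Sigma vs Theta: Sigma is ranked higher on 5+2 = 7 ballots, Theta on 6. Sigma wins 7–6.
Sigma vs Zeta: Sigma wins 7–6.
Sigma vs Epsilon: Epsilon wins 8–5.
Sigma vs Kappa: 5+2 = 7 for Sigma, 6 for Kappa — Sigma by 7–6.
Theta vs Zeta: Theta preferred on 6 ballots; Zeta wins 7–6.
Theta vs Epsilon: 6 for Theta, 7 for Epsilon — Epsilon by 7–6.
Theta vs Kappa: Theta is ranked higher on 5+2 = 7 ballots, Kappa on 6. Theta wins 7–6.
Zeta–Epsilon: Epsilon 7–6.
Zeta–Kappa: Zeta 7–6.
Epsilon vs Kappa: Epsilon wins 7–6.
Only Kappa has no wins; Kappa is the Condorcet loser.

Kappa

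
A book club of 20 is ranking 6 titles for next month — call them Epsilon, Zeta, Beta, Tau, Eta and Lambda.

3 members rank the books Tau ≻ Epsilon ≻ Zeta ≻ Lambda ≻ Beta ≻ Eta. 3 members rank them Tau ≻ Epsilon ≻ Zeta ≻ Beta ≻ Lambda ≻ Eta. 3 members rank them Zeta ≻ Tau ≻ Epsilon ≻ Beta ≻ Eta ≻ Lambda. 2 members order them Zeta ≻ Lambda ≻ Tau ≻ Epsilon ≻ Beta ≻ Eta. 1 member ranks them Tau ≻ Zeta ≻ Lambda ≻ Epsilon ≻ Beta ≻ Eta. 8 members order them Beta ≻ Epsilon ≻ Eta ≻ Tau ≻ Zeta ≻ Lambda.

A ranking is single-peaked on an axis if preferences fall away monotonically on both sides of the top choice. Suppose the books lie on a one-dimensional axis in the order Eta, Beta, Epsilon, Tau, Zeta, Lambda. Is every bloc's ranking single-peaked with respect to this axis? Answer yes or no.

yes

Axis positions: Eta=1, Beta=2, Epsilon=3, Tau=4, Zeta=5, Lambda=6.
Bloc 1 (peak Tau at position 4): ranking walks positions 4-3-5-6-2-1, expanding outward from the peak — single-peaked.
Bloc 2 (peak Tau at position 4): ranking walks positions 4-3-5-2-6-1, expanding outward from the peak — single-peaked.
Bloc 3 (peak Zeta at position 5): ranking walks positions 5-4-3-2-1-6, expanding outward from the peak — single-peaked.
Bloc 4 (peak Zeta at position 5): ranking walks positions 5-6-4-3-2-1, expanding outward from the peak — single-peaked.
Bloc 5 (peak Tau at position 4): ranking walks positions 4-5-6-3-2-1, expanding outward from the peak — single-peaked.
Bloc 6 (peak Beta at position 2): ranking walks positions 2-3-1-4-5-6, expanding outward from the peak — single-peaked.
Every ranking is single-peaked on this axis.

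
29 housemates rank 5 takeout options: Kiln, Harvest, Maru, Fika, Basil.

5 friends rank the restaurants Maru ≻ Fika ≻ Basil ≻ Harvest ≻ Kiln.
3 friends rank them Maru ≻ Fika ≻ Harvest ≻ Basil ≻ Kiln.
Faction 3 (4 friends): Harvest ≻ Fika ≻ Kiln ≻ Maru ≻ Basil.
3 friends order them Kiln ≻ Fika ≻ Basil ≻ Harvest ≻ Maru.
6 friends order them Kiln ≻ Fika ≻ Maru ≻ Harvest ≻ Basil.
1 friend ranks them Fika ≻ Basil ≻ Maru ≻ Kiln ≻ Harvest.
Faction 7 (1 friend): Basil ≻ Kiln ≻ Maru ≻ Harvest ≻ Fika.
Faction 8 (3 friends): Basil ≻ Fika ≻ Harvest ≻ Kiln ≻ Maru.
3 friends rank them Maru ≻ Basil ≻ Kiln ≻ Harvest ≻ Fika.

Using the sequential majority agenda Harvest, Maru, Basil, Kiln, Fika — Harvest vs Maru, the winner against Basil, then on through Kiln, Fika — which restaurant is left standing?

Round 1: Harvest vs Maru — 10–19, Maru advances.
Round 2: Maru vs Basil — 21–8, Maru advances.
Round 3: Maru vs Kiln — 12–17, Kiln advances.
Round 4: Kiln vs Fika — 13–16, Fika advances.
Fika survives the agenda.

Fika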